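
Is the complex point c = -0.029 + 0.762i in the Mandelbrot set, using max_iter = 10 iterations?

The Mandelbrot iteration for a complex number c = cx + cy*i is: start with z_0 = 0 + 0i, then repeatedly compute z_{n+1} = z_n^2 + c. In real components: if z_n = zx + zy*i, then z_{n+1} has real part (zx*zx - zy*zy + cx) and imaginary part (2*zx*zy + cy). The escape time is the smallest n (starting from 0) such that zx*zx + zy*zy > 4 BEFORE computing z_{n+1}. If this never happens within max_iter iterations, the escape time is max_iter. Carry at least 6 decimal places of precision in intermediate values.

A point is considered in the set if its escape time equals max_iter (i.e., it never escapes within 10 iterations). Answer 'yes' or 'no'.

z_0 = 0 + 0i, c = -0.0290 + 0.7620i
Iter 1: z = -0.0290 + 0.7620i, |z|^2 = 0.5815
Iter 2: z = -0.6088 + 0.7178i, |z|^2 = 0.8859
Iter 3: z = -0.1736 + -0.1120i, |z|^2 = 0.0427
Iter 4: z = -0.0114 + 0.8009i, |z|^2 = 0.6416
Iter 5: z = -0.6703 + 0.7437i, |z|^2 = 1.0024
Iter 6: z = -0.1328 + -0.2350i, |z|^2 = 0.0729
Iter 7: z = -0.0666 + 0.8244i, |z|^2 = 0.6841
Iter 8: z = -0.7043 + 0.6522i, |z|^2 = 0.9214
Iter 9: z = 0.0416 + -0.1567i, |z|^2 = 0.0263
Did not escape in 10 iterations → in set

Answer: yes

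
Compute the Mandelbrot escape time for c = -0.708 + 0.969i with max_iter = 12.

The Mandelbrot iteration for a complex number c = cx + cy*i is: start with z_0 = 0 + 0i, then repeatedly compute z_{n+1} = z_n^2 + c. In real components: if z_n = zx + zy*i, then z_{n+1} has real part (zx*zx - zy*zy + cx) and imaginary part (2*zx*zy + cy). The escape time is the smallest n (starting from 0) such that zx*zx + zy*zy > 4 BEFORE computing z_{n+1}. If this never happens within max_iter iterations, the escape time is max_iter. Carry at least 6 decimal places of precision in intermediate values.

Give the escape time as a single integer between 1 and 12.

Answer: 4

Derivation:
z_0 = 0 + 0i, c = -0.7080 + 0.9690i
Iter 1: z = -0.7080 + 0.9690i, |z|^2 = 1.4402
Iter 2: z = -1.1457 + -0.4031i, |z|^2 = 1.4751
Iter 3: z = 0.4421 + 1.8927i, |z|^2 = 3.7777
Iter 4: z = -4.0947 + 2.6426i, |z|^2 = 23.7501
Escaped at iteration 4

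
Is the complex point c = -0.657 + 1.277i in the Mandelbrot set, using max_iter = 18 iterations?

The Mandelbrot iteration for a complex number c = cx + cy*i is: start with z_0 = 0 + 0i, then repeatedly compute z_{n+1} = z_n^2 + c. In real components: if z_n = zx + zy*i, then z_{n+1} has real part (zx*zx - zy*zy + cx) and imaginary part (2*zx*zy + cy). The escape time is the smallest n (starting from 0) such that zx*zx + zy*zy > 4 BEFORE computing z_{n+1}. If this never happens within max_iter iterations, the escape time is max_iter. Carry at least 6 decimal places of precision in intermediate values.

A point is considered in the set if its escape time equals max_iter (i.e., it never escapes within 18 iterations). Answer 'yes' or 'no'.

Answer: no

Derivation:
z_0 = 0 + 0i, c = -0.6570 + 1.2770i
Iter 1: z = -0.6570 + 1.2770i, |z|^2 = 2.0624
Iter 2: z = -1.8561 + -0.4010i, |z|^2 = 3.6058
Iter 3: z = 2.6272 + 2.7655i, |z|^2 = 14.5504
Escaped at iteration 3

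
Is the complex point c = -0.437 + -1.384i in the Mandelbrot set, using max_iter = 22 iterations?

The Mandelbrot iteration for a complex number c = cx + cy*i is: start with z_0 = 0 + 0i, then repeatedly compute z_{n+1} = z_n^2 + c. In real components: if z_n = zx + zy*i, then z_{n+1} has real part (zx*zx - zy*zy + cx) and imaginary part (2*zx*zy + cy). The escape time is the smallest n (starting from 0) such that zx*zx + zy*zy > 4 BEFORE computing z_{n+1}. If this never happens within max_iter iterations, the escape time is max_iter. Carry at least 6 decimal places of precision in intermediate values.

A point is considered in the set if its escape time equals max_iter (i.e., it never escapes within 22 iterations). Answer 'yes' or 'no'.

Answer: no

Derivation:
z_0 = 0 + 0i, c = -0.4370 + -1.3840i
Iter 1: z = -0.4370 + -1.3840i, |z|^2 = 2.1064
Iter 2: z = -2.1615 + -0.1744i, |z|^2 = 4.7024
Escaped at iteration 2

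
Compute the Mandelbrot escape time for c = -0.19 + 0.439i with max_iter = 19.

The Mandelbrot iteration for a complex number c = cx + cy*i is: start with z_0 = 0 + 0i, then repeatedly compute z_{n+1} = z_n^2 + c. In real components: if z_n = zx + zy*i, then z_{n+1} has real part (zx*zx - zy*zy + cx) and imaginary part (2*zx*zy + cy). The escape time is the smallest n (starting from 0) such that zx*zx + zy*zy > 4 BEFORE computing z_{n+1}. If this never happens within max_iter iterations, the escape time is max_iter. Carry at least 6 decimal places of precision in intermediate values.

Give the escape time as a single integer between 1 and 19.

Answer: 19

Derivation:
z_0 = 0 + 0i, c = -0.1900 + 0.4390i
Iter 1: z = -0.1900 + 0.4390i, |z|^2 = 0.2288
Iter 2: z = -0.3466 + 0.2722i, |z|^2 = 0.1942
Iter 3: z = -0.1439 + 0.2503i, |z|^2 = 0.0834
Iter 4: z = -0.2319 + 0.3669i, |z|^2 = 0.1884
Iter 5: z = -0.2709 + 0.2688i, |z|^2 = 0.1456
Iter 6: z = -0.1889 + 0.2934i, |z|^2 = 0.1218
Iter 7: z = -0.2404 + 0.3282i, |z|^2 = 0.1655
Iter 8: z = -0.2399 + 0.2812i, |z|^2 = 0.1366
Iter 9: z = -0.2115 + 0.3041i, |z|^2 = 0.1372
Iter 10: z = -0.2377 + 0.3104i, |z|^2 = 0.1528
Iter 11: z = -0.2298 + 0.2914i, |z|^2 = 0.1378
Iter 12: z = -0.2221 + 0.3050i, |z|^2 = 0.1424
Iter 13: z = -0.2337 + 0.3035i, |z|^2 = 0.1467
Iter 14: z = -0.2275 + 0.2971i, |z|^2 = 0.1400
Iter 15: z = -0.2265 + 0.3038i, |z|^2 = 0.1436
Iter 16: z = -0.2310 + 0.3013i, |z|^2 = 0.1442
Iter 17: z = -0.2275 + 0.2998i, |z|^2 = 0.1416
Iter 18: z = -0.2281 + 0.3026i, |z|^2 = 0.1436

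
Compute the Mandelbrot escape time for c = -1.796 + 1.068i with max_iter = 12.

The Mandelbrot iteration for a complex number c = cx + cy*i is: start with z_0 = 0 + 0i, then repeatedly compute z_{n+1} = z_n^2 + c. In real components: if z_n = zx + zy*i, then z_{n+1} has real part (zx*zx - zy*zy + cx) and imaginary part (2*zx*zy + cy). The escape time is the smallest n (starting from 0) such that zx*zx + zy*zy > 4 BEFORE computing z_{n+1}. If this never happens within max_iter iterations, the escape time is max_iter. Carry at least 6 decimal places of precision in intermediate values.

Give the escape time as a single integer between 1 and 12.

Answer: 1

Derivation:
z_0 = 0 + 0i, c = -1.7960 + 1.0680i
Iter 1: z = -1.7960 + 1.0680i, |z|^2 = 4.3662
Escaped at iteration 1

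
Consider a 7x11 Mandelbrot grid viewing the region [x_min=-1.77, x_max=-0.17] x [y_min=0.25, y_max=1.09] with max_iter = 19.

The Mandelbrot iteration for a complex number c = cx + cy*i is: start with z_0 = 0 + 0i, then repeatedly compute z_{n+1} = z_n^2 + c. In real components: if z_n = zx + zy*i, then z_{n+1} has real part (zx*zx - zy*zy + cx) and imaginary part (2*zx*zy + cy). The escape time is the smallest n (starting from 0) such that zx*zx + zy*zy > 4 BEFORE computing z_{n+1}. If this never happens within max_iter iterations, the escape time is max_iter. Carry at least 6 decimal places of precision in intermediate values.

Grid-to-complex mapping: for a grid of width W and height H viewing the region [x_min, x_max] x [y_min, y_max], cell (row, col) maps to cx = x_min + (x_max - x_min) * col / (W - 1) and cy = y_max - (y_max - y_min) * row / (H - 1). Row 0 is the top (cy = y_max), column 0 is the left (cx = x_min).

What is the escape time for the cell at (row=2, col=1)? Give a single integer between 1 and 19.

z_0 = 0 + 0i, c = -1.5033 + 0.9220i
Iter 1: z = -1.5033 + 0.9220i, |z|^2 = 3.1101
Iter 2: z = -0.0934 + -1.8501i, |z|^2 = 3.4318
Iter 3: z = -4.9177 + 1.2676i, |z|^2 = 25.7902
Escaped at iteration 3

Answer: 3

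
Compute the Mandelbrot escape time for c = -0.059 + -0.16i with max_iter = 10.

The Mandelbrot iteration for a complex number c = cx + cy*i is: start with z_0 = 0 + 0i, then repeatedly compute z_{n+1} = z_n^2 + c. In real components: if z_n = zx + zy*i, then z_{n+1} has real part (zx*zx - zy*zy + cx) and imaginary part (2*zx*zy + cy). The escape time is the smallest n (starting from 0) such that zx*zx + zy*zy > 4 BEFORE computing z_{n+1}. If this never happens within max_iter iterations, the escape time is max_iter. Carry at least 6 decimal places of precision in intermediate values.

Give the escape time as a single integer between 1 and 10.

z_0 = 0 + 0i, c = -0.0590 + -0.1600i
Iter 1: z = -0.0590 + -0.1600i, |z|^2 = 0.0291
Iter 2: z = -0.0811 + -0.1411i, |z|^2 = 0.0265
Iter 3: z = -0.0723 + -0.1371i, |z|^2 = 0.0240
Iter 4: z = -0.0726 + -0.1402i, |z|^2 = 0.0249
Iter 5: z = -0.0734 + -0.1397i, |z|^2 = 0.0249
Iter 6: z = -0.0731 + -0.1395i, |z|^2 = 0.0248
Iter 7: z = -0.0731 + -0.1396i, |z|^2 = 0.0248
Iter 8: z = -0.0731 + -0.1396i, |z|^2 = 0.0248
Iter 9: z = -0.0731 + -0.1396i, |z|^2 = 0.0248

Answer: 10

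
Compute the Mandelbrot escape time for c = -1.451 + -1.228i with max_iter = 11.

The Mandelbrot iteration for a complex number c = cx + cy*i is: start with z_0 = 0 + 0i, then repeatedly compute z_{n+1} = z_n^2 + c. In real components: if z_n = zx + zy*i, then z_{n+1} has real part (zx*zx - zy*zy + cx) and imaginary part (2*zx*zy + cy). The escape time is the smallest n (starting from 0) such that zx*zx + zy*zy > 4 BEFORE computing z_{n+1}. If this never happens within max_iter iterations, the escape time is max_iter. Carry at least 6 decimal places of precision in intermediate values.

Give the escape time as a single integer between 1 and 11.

Answer: 2

Derivation:
z_0 = 0 + 0i, c = -1.4510 + -1.2280i
Iter 1: z = -1.4510 + -1.2280i, |z|^2 = 3.6134
Iter 2: z = -0.8536 + 2.3357i, |z|^2 = 6.1839
Escaped at iteration 2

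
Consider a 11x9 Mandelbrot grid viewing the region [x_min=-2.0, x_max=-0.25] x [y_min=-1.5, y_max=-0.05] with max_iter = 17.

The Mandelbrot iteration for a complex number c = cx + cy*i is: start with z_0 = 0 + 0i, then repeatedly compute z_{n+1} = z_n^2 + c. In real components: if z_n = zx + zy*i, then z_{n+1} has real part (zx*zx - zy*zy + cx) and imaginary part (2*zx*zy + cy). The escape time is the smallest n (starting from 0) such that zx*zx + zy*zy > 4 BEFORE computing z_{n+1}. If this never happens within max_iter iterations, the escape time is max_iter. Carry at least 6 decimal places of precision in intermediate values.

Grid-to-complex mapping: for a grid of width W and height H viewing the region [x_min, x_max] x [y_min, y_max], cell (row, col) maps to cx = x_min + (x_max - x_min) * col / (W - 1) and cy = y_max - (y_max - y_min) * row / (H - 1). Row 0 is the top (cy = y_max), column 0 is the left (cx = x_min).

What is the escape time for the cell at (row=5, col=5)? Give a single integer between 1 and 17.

Answer: 3

Derivation:
z_0 = 0 + 0i, c = -1.1250 + -0.9563i
Iter 1: z = -1.1250 + -0.9563i, |z|^2 = 2.1800
Iter 2: z = -0.7738 + 1.1953i, |z|^2 = 2.0275
Iter 3: z = -1.9550 + -2.8061i, |z|^2 = 11.6963
Escaped at iteration 3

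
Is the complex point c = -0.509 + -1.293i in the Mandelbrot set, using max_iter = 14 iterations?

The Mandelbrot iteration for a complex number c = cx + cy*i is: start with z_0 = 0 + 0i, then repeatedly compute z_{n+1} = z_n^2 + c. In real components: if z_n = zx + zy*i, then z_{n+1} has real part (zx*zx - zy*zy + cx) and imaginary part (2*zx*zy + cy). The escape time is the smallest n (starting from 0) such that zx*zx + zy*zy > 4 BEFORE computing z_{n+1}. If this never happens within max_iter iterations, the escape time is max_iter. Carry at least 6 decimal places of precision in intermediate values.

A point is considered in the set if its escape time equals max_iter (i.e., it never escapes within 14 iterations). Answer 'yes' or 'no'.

z_0 = 0 + 0i, c = -0.5090 + -1.2930i
Iter 1: z = -0.5090 + -1.2930i, |z|^2 = 1.9309
Iter 2: z = -1.9218 + 0.0233i, |z|^2 = 3.6937
Iter 3: z = 3.1837 + -1.3825i, |z|^2 = 12.0468
Escaped at iteration 3

Answer: no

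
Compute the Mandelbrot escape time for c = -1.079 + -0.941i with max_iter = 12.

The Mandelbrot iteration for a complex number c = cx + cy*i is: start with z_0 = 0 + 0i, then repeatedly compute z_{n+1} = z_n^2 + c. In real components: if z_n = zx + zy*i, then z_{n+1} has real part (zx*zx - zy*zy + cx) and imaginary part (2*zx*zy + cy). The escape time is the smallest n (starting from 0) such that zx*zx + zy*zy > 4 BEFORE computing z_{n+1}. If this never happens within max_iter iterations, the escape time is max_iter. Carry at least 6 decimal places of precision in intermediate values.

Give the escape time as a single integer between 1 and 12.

z_0 = 0 + 0i, c = -1.0790 + -0.9410i
Iter 1: z = -1.0790 + -0.9410i, |z|^2 = 2.0497
Iter 2: z = -0.8002 + 1.0897i, |z|^2 = 1.8278
Iter 3: z = -1.6260 + -2.6850i, |z|^2 = 9.8532
Escaped at iteration 3

Answer: 3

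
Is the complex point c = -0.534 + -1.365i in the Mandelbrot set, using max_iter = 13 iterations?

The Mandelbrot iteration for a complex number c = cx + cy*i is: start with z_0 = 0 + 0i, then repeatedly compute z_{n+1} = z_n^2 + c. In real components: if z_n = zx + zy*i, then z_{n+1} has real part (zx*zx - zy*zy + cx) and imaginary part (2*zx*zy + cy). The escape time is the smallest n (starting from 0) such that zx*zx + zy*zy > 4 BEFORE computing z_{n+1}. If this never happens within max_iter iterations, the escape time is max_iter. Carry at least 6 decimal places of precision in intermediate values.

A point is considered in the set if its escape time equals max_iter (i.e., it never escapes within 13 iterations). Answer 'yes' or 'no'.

Answer: no

Derivation:
z_0 = 0 + 0i, c = -0.5340 + -1.3650i
Iter 1: z = -0.5340 + -1.3650i, |z|^2 = 2.1484
Iter 2: z = -2.1121 + 0.0928i, |z|^2 = 4.4695
Escaped at iteration 2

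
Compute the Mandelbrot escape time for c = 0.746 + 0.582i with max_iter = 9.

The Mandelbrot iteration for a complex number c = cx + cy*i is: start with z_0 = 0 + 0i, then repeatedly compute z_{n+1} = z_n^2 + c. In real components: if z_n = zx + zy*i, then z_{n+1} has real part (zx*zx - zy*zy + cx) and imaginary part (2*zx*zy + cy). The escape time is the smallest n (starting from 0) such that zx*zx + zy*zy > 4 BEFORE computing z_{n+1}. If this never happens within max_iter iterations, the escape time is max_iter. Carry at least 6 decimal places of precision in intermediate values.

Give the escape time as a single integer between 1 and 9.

z_0 = 0 + 0i, c = 0.7460 + 0.5820i
Iter 1: z = 0.7460 + 0.5820i, |z|^2 = 0.8952
Iter 2: z = 0.9638 + 1.4503i, |z|^2 = 3.0324
Iter 3: z = -0.4286 + 3.3777i, |z|^2 = 11.5923
Escaped at iteration 3

Answer: 3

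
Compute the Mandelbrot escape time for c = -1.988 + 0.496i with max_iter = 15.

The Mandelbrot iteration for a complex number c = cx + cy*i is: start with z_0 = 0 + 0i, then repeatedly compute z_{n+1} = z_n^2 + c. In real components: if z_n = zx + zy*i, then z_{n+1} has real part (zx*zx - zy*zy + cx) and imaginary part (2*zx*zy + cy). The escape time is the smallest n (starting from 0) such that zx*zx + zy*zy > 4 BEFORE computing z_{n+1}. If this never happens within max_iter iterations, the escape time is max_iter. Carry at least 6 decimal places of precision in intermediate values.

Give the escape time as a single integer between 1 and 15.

z_0 = 0 + 0i, c = -1.9880 + 0.4960i
Iter 1: z = -1.9880 + 0.4960i, |z|^2 = 4.1982
Escaped at iteration 1

Answer: 1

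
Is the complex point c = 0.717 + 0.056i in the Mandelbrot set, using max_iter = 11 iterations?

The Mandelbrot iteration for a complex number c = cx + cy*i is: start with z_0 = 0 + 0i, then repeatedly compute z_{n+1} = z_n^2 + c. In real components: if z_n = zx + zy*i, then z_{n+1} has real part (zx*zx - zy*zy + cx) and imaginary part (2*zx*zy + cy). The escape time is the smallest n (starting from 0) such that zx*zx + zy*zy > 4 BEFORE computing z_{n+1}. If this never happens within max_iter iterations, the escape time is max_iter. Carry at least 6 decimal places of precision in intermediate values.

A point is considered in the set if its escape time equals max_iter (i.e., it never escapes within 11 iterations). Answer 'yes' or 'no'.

z_0 = 0 + 0i, c = 0.7170 + 0.0560i
Iter 1: z = 0.7170 + 0.0560i, |z|^2 = 0.5172
Iter 2: z = 1.2280 + 0.1363i, |z|^2 = 1.5264
Iter 3: z = 2.2063 + 0.3907i, |z|^2 = 5.0204
Escaped at iteration 3

Answer: no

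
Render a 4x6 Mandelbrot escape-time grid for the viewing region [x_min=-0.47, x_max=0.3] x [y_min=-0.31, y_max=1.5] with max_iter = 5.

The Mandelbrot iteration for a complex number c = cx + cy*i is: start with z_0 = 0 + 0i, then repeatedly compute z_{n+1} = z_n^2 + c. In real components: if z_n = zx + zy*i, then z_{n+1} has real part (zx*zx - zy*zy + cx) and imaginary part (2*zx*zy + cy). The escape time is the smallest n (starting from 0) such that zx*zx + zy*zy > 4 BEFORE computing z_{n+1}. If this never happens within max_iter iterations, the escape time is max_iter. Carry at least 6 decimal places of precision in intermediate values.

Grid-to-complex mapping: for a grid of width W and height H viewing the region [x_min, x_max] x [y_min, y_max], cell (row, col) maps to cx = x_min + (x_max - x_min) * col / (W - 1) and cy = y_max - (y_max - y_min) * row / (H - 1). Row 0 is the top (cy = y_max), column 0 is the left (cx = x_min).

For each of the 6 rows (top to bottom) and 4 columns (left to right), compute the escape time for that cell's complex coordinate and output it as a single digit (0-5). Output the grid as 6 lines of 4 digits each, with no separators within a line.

Answer: 2222
3542
5555
5555
5555
5555

Derivation:
(row=0, col=0): c = -0.4700 + 1.5000i → escape time 2
(row=0, col=1): c = -0.2133 + 1.5000i → escape time 2
(row=0, col=2): c = 0.0433 + 1.5000i → escape time 2
(row=0, col=3): c = 0.3000 + 1.5000i → escape time 2
(row=1, col=0): c = -0.4700 + 1.1380i → escape time 3
(row=1, col=1): c = -0.2133 + 1.1380i → escape time 5
(row=1, col=2): c = 0.0433 + 1.1380i → escape time 4
(row=1, col=3): c = 0.3000 + 1.1380i → escape time 2
(row=2, col=0): c = -0.4700 + 0.7760i → escape time 5
(row=2, col=1): c = -0.2133 + 0.7760i → escape time 5
(row=2, col=2): c = 0.0433 + 0.7760i → escape time 5
(row=2, col=3): c = 0.3000 + 0.7760i → escape time 5
(row=3, col=0): c = -0.4700 + 0.4140i → escape time 5
(row=3, col=1): c = -0.2133 + 0.4140i → escape time 5
(row=3, col=2): c = 0.0433 + 0.4140i → escape time 5
(row=3, col=3): c = 0.3000 + 0.4140i → escape time 5
(row=4, col=0): c = -0.4700 + 0.0520i → escape time 5
(row=4, col=1): c = -0.2133 + 0.0520i → escape time 5
(row=4, col=2): c = 0.0433 + 0.0520i → escape time 5
(row=4, col=3): c = 0.3000 + 0.0520i → escape time 5
(row=5, col=0): c = -0.4700 + -0.3100i → escape time 5
(row=5, col=1): c = -0.2133 + -0.3100i → escape time 5
(row=5, col=2): c = 0.0433 + -0.3100i → escape time 5
(row=5, col=3): c = 0.3000 + -0.3100i → escape time 5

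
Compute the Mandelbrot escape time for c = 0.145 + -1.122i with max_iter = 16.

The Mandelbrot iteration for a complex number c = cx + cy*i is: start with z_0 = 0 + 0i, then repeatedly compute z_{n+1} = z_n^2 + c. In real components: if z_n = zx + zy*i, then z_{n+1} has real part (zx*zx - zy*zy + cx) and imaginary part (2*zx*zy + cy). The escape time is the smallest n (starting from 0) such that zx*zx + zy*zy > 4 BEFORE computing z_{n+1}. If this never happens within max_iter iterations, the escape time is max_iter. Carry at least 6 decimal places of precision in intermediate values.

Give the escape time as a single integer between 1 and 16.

Answer: 3

Derivation:
z_0 = 0 + 0i, c = 0.1450 + -1.1220i
Iter 1: z = 0.1450 + -1.1220i, |z|^2 = 1.2799
Iter 2: z = -1.0929 + -1.4474i, |z|^2 = 3.2892
Iter 3: z = -0.7556 + 2.0416i, |z|^2 = 4.7389
Escaped at iteration 3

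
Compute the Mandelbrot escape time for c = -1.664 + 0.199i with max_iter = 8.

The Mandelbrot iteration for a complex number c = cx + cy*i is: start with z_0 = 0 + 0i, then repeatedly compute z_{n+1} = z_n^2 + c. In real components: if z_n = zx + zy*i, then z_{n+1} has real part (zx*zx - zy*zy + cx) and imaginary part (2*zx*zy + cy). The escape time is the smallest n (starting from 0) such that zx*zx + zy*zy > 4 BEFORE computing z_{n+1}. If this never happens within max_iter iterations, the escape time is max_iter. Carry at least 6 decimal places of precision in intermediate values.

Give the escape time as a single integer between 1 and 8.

z_0 = 0 + 0i, c = -1.6640 + 0.1990i
Iter 1: z = -1.6640 + 0.1990i, |z|^2 = 2.8085
Iter 2: z = 1.0653 + -0.4633i, |z|^2 = 1.3495
Iter 3: z = -0.7438 + -0.7880i, |z|^2 = 1.1742
Iter 4: z = -1.7318 + 1.3712i, |z|^2 = 4.8795
Escaped at iteration 4

Answer: 4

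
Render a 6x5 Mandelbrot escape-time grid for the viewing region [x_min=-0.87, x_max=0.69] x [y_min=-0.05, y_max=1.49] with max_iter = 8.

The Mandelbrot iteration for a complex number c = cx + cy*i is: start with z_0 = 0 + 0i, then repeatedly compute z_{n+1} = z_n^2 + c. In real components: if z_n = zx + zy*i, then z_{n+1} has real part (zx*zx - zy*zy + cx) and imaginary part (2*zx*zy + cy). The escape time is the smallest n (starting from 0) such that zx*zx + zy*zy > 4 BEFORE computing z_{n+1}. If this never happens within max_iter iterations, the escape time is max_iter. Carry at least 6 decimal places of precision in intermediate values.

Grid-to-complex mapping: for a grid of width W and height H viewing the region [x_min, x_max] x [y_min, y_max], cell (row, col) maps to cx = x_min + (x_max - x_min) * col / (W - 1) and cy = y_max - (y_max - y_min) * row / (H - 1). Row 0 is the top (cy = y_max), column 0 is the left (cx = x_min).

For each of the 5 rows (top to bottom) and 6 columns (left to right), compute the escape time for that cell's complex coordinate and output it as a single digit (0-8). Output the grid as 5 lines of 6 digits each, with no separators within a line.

Answer: 222222
335422
478853
888883
888883

Derivation:
(row=0, col=0): c = -0.8700 + 1.4900i → escape time 2
(row=0, col=1): c = -0.5580 + 1.4900i → escape time 2
(row=0, col=2): c = -0.2460 + 1.4900i → escape time 2
(row=0, col=3): c = 0.0660 + 1.4900i → escape time 2
(row=0, col=4): c = 0.3780 + 1.4900i → escape time 2
(row=0, col=5): c = 0.6900 + 1.4900i → escape time 2
(row=1, col=0): c = -0.8700 + 1.1050i → escape time 3
(row=1, col=1): c = -0.5580 + 1.1050i → escape time 3
(row=1, col=2): c = -0.2460 + 1.1050i → escape time 5
(row=1, col=3): c = 0.0660 + 1.1050i → escape time 4
(row=1, col=4): c = 0.3780 + 1.1050i → escape time 2
(row=1, col=5): c = 0.6900 + 1.1050i → escape time 2
(row=2, col=0): c = -0.8700 + 0.7200i → escape time 4
(row=2, col=1): c = -0.5580 + 0.7200i → escape time 7
(row=2, col=2): c = -0.2460 + 0.7200i → escape time 8
(row=2, col=3): c = 0.0660 + 0.7200i → escape time 8
(row=2, col=4): c = 0.3780 + 0.7200i → escape time 5
(row=2, col=5): c = 0.6900 + 0.7200i → escape time 3
(row=3, col=0): c = -0.8700 + 0.3350i → escape time 8
(row=3, col=1): c = -0.5580 + 0.3350i → escape time 8
(row=3, col=2): c = -0.2460 + 0.3350i → escape time 8
(row=3, col=3): c = 0.0660 + 0.3350i → escape time 8
(row=3, col=4): c = 0.3780 + 0.3350i → escape time 8
(row=3, col=5): c = 0.6900 + 0.3350i → escape time 3
(row=4, col=0): c = -0.8700 + -0.0500i → escape time 8
(row=4, col=1): c = -0.5580 + -0.0500i → escape time 8
(row=4, col=2): c = -0.2460 + -0.0500i → escape time 8
(row=4, col=3): c = 0.0660 + -0.0500i → escape time 8
(row=4, col=4): c = 0.3780 + -0.0500i → escape time 8
(row=4, col=5): c = 0.6900 + -0.0500i → escape time 3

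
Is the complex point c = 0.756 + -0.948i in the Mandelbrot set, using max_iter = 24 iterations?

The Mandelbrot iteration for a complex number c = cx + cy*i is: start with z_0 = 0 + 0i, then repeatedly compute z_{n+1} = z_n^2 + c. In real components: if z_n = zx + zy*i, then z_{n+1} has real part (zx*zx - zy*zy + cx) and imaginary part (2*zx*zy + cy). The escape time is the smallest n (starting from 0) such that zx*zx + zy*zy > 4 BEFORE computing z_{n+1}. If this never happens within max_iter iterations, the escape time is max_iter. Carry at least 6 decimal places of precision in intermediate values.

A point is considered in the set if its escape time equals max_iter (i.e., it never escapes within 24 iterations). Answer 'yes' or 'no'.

z_0 = 0 + 0i, c = 0.7560 + -0.9480i
Iter 1: z = 0.7560 + -0.9480i, |z|^2 = 1.4702
Iter 2: z = 0.4288 + -2.3814i, |z|^2 = 5.8548
Escaped at iteration 2

Answer: no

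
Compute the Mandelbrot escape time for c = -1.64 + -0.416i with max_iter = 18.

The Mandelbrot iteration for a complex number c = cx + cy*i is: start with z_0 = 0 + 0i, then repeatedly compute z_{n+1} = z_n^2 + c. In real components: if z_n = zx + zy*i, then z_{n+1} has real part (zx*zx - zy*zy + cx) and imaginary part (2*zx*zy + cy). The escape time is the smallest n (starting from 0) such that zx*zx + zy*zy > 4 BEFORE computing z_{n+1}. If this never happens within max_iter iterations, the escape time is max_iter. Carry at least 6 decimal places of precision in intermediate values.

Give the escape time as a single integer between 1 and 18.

Answer: 3

Derivation:
z_0 = 0 + 0i, c = -1.6400 + -0.4160i
Iter 1: z = -1.6400 + -0.4160i, |z|^2 = 2.8627
Iter 2: z = 0.8765 + 0.9485i, |z|^2 = 1.6679
Iter 3: z = -1.7713 + 1.2468i, |z|^2 = 4.6919
Escaped at iteration 3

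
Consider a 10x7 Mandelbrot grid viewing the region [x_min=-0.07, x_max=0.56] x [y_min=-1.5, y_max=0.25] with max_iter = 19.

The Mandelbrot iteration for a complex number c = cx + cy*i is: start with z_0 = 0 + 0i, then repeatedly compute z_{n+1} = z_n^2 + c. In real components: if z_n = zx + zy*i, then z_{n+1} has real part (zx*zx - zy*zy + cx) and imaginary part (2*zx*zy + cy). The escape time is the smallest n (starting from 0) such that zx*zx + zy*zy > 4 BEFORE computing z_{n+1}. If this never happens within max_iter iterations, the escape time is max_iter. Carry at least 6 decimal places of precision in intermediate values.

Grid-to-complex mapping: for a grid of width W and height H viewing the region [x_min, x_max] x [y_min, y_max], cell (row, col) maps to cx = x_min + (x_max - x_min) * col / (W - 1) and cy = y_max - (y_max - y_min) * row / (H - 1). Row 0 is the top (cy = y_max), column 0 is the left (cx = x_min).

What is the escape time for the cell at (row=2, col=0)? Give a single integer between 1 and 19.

z_0 = 0 + 0i, c = -0.0700 + -0.3333i
Iter 1: z = -0.0700 + -0.3333i, |z|^2 = 0.1160
Iter 2: z = -0.1762 + -0.2867i, |z|^2 = 0.1132
Iter 3: z = -0.1211 + -0.2323i, |z|^2 = 0.0686
Iter 4: z = -0.1093 + -0.2771i, |z|^2 = 0.0887
Iter 5: z = -0.1348 + -0.2728i, |z|^2 = 0.0926
Iter 6: z = -0.1262 + -0.2598i, |z|^2 = 0.0834
Iter 7: z = -0.1216 + -0.2677i, |z|^2 = 0.0865
Iter 8: z = -0.1269 + -0.2682i, |z|^2 = 0.0881
Iter 9: z = -0.1258 + -0.2652i, |z|^2 = 0.0862
Iter 10: z = -0.1245 + -0.2666i, |z|^2 = 0.0866
Iter 11: z = -0.1256 + -0.2669i, |z|^2 = 0.0870
Iter 12: z = -0.1255 + -0.2663i, |z|^2 = 0.0867
Iter 13: z = -0.1252 + -0.2665i, |z|^2 = 0.0867
Iter 14: z = -0.1254 + -0.2666i, |z|^2 = 0.0868
Iter 15: z = -0.1254 + -0.2665i, |z|^2 = 0.0867
Iter 16: z = -0.1253 + -0.2665i, |z|^2 = 0.0867
Iter 17: z = -0.1253 + -0.2665i, |z|^2 = 0.0868
Iter 18: z = -0.1253 + -0.2665i, |z|^2 = 0.0867

Answer: 19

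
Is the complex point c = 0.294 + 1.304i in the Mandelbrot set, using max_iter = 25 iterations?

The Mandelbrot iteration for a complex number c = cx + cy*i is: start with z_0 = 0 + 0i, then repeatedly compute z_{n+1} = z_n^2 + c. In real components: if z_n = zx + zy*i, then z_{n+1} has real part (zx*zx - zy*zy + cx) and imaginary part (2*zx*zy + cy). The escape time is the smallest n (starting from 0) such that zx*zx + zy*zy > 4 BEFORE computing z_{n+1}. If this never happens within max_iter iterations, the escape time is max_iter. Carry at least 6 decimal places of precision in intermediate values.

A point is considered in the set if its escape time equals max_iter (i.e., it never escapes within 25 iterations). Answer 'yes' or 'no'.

Answer: no

Derivation:
z_0 = 0 + 0i, c = 0.2940 + 1.3040i
Iter 1: z = 0.2940 + 1.3040i, |z|^2 = 1.7869
Iter 2: z = -1.3200 + 2.0708i, |z|^2 = 6.0304
Escaped at iteration 2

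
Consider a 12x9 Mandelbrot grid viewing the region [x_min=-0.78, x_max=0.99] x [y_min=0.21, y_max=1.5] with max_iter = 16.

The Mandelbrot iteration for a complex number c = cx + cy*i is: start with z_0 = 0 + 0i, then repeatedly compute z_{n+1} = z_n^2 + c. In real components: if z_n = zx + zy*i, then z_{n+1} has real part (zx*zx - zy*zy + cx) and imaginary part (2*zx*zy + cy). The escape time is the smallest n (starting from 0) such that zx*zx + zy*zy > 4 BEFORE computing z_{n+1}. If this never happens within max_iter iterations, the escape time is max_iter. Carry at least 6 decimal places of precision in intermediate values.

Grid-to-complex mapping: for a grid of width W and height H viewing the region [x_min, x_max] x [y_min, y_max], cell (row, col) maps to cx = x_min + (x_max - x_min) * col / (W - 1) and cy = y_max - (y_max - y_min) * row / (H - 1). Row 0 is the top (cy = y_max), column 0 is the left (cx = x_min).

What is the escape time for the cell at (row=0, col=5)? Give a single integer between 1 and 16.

Answer: 2

Derivation:
z_0 = 0 + 0i, c = 0.0245 + 1.5000i
Iter 1: z = 0.0245 + 1.5000i, |z|^2 = 2.2506
Iter 2: z = -2.2249 + 1.5736i, |z|^2 = 7.4263
Escaped at iteration 2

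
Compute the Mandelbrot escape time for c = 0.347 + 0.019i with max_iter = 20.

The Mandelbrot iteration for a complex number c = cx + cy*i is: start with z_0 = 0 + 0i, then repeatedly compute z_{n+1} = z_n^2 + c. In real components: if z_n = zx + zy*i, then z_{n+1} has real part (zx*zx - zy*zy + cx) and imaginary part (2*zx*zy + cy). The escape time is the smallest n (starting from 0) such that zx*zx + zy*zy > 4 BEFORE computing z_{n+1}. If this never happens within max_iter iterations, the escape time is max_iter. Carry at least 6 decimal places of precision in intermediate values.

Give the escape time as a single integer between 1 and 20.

z_0 = 0 + 0i, c = 0.3470 + 0.0190i
Iter 1: z = 0.3470 + 0.0190i, |z|^2 = 0.1208
Iter 2: z = 0.4670 + 0.0322i, |z|^2 = 0.2192
Iter 3: z = 0.5641 + 0.0491i, |z|^2 = 0.3206
Iter 4: z = 0.6628 + 0.0744i, |z|^2 = 0.4448
Iter 5: z = 0.7808 + 0.1176i, |z|^2 = 0.6234
Iter 6: z = 0.9428 + 0.2026i, |z|^2 = 0.9299
Iter 7: z = 1.1948 + 0.4010i, |z|^2 = 1.5884
Iter 8: z = 1.6138 + 0.9772i, |z|^2 = 3.5592
Iter 9: z = 1.9964 + 3.1730i, |z|^2 = 14.0531
Escaped at iteration 9

Answer: 9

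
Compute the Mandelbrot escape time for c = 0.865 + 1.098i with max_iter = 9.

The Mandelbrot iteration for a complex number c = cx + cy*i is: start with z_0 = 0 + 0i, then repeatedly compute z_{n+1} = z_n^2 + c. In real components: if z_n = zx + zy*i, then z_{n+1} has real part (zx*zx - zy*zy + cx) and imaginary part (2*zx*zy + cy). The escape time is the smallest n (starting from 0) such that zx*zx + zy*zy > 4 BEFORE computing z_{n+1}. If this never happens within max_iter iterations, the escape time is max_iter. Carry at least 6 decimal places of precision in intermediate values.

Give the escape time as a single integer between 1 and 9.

Answer: 2

Derivation:
z_0 = 0 + 0i, c = 0.8650 + 1.0980i
Iter 1: z = 0.8650 + 1.0980i, |z|^2 = 1.9538
Iter 2: z = 0.4076 + 2.9975i, |z|^2 = 9.1514
Escaped at iteration 2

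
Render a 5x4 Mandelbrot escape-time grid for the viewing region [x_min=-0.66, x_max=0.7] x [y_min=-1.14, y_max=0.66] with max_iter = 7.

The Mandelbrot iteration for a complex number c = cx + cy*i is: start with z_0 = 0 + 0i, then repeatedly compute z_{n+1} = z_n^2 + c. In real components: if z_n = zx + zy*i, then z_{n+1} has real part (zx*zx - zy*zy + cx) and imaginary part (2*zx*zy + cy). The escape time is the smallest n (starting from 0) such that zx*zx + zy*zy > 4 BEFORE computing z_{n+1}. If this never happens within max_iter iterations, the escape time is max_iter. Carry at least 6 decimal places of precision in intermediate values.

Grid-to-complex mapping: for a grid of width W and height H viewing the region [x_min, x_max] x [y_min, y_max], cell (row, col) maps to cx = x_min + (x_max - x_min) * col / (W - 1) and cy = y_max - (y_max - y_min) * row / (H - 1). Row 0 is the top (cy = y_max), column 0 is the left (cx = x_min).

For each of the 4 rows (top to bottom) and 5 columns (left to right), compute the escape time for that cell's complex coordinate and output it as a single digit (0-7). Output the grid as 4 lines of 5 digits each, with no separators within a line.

Answer: 77773
77773
77773
34422

Derivation:
(row=0, col=0): c = -0.6600 + 0.6600i → escape time 7
(row=0, col=1): c = -0.3200 + 0.6600i → escape time 7
(row=0, col=2): c = 0.0200 + 0.6600i → escape time 7
(row=0, col=3): c = 0.3600 + 0.6600i → escape time 7
(row=0, col=4): c = 0.7000 + 0.6600i → escape time 3
(row=1, col=0): c = -0.6600 + 0.0600i → escape time 7
(row=1, col=1): c = -0.3200 + 0.0600i → escape time 7
(row=1, col=2): c = 0.0200 + 0.0600i → escape time 7
(row=1, col=3): c = 0.3600 + 0.0600i → escape time 7
(row=1, col=4): c = 0.7000 + 0.0600i → escape time 3
(row=2, col=0): c = -0.6600 + -0.5400i → escape time 7
(row=2, col=1): c = -0.3200 + -0.5400i → escape time 7
(row=2, col=2): c = 0.0200 + -0.5400i → escape time 7
(row=2, col=3): c = 0.3600 + -0.5400i → escape time 7
(row=2, col=4): c = 0.7000 + -0.5400i → escape time 3
(row=3, col=0): c = -0.6600 + -1.1400i → escape time 3
(row=3, col=1): c = -0.3200 + -1.1400i → escape time 4
(row=3, col=2): c = 0.0200 + -1.1400i → escape time 4
(row=3, col=3): c = 0.3600 + -1.1400i → escape time 2
(row=3, col=4): c = 0.7000 + -1.1400i → escape time 2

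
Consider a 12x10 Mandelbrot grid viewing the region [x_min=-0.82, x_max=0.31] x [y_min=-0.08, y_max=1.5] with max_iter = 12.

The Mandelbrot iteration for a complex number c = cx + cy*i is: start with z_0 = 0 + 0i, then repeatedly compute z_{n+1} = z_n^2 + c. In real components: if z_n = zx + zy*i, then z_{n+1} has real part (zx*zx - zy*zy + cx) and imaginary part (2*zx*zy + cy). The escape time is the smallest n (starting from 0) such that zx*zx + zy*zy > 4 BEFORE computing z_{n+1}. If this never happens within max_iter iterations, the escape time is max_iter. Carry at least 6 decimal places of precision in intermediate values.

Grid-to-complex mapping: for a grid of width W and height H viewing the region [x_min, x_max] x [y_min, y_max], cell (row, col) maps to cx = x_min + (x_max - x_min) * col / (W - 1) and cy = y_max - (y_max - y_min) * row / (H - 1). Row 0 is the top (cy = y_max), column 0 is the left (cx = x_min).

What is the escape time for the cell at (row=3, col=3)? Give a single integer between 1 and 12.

z_0 = 0 + 0i, c = -0.5118 + 0.9733i
Iter 1: z = -0.5118 + 0.9733i, |z|^2 = 1.2093
Iter 2: z = -1.1972 + -0.0230i, |z|^2 = 1.4339
Iter 3: z = 0.9210 + 1.0284i, |z|^2 = 1.9059
Iter 4: z = -0.7212 + 2.8677i, |z|^2 = 8.7441
Escaped at iteration 4

Answer: 4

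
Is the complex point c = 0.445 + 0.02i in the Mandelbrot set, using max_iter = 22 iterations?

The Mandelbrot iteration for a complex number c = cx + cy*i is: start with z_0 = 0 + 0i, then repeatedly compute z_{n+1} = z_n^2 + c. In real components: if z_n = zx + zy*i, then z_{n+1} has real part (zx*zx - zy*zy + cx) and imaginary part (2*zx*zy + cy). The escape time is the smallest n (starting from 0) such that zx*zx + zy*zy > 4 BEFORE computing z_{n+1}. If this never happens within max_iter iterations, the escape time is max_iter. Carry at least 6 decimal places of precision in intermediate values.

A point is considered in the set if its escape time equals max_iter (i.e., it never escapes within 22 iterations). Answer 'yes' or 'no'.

z_0 = 0 + 0i, c = 0.4450 + 0.0200i
Iter 1: z = 0.4450 + 0.0200i, |z|^2 = 0.1984
Iter 2: z = 0.6426 + 0.0378i, |z|^2 = 0.4144
Iter 3: z = 0.8565 + 0.0686i, |z|^2 = 0.7384
Iter 4: z = 1.1740 + 0.1375i, |z|^2 = 1.3971
Iter 5: z = 1.8043 + 0.3428i, |z|^2 = 3.3729
Iter 6: z = 3.5829 + 1.2570i, |z|^2 = 14.4170
Escaped at iteration 6

Answer: no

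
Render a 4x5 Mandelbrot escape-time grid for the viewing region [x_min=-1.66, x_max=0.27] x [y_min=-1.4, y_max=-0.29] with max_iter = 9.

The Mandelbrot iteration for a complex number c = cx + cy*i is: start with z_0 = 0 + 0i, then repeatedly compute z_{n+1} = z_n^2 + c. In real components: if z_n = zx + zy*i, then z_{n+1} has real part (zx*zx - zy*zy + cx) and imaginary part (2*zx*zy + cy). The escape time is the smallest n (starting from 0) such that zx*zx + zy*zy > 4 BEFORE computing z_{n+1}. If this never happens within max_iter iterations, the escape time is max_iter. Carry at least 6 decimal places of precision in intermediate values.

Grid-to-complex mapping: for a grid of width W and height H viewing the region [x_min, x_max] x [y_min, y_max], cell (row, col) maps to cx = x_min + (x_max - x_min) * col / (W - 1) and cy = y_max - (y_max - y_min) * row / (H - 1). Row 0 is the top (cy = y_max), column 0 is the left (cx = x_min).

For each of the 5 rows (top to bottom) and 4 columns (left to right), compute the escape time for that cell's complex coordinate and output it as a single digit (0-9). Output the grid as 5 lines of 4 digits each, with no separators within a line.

(row=0, col=0): c = -1.6600 + -0.2900i → escape time 4
(row=0, col=1): c = -1.0167 + -0.2900i → escape time 9
(row=0, col=2): c = -0.3733 + -0.2900i → escape time 9
(row=0, col=3): c = 0.2700 + -0.2900i → escape time 9
(row=1, col=0): c = -1.6600 + -0.5675i → escape time 3
(row=1, col=1): c = -1.0167 + -0.5675i → escape time 5
(row=1, col=2): c = -0.3733 + -0.5675i → escape time 9
(row=1, col=3): c = 0.2700 + -0.5675i → escape time 9
(row=2, col=0): c = -1.6600 + -0.8450i → escape time 3
(row=2, col=1): c = -1.0167 + -0.8450i → escape time 3
(row=2, col=2): c = -0.3733 + -0.8450i → escape time 6
(row=2, col=3): c = 0.2700 + -0.8450i → escape time 4
(row=3, col=0): c = -1.6600 + -1.1225i → escape time 1
(row=3, col=1): c = -1.0167 + -1.1225i → escape time 3
(row=3, col=2): c = -0.3733 + -1.1225i → escape time 4
(row=3, col=3): c = 0.2700 + -1.1225i → escape time 3
(row=4, col=0): c = -1.6600 + -1.4000i → escape time 1
(row=4, col=1): c = -1.0167 + -1.4000i → escape time 2
(row=4, col=2): c = -0.3733 + -1.4000i → escape time 2
(row=4, col=3): c = 0.2700 + -1.4000i → escape time 2

Answer: 4999
3599
3364
1343
1222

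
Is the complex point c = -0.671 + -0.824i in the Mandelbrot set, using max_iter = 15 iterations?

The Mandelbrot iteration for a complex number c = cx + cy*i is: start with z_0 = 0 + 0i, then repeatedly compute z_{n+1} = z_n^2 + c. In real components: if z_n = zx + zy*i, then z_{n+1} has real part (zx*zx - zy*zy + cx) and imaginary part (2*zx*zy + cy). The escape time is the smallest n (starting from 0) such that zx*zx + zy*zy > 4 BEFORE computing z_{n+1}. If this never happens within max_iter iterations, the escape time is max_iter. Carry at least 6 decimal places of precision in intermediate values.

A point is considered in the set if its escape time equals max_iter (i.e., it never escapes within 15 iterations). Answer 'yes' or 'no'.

Answer: no

Derivation:
z_0 = 0 + 0i, c = -0.6710 + -0.8240i
Iter 1: z = -0.6710 + -0.8240i, |z|^2 = 1.1292
Iter 2: z = -0.8997 + 0.2818i, |z|^2 = 0.8889
Iter 3: z = 0.0591 + -1.3311i, |z|^2 = 1.7753
Iter 4: z = -2.4393 + -0.9814i, |z|^2 = 6.9135
Escaped at iteration 4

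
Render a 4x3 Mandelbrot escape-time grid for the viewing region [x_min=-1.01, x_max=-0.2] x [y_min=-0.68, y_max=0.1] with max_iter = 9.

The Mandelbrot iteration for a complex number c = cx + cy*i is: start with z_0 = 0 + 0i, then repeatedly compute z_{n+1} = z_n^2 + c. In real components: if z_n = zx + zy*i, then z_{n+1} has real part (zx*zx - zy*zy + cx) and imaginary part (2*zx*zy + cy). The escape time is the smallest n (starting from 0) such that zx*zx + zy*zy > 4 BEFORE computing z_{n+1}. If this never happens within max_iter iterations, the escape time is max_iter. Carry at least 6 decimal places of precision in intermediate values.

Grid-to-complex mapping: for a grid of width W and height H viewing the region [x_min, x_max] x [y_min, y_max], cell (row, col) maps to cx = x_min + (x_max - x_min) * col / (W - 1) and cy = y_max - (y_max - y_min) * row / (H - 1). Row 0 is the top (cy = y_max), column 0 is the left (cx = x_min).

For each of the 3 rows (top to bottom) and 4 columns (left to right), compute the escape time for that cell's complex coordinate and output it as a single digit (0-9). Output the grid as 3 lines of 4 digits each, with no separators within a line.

Answer: 9999
9999
4599

Derivation:
(row=0, col=0): c = -1.0100 + 0.1000i → escape time 9
(row=0, col=1): c = -0.7400 + 0.1000i → escape time 9
(row=0, col=2): c = -0.4700 + 0.1000i → escape time 9
(row=0, col=3): c = -0.2000 + 0.1000i → escape time 9
(row=1, col=0): c = -1.0100 + -0.2900i → escape time 9
(row=1, col=1): c = -0.7400 + -0.2900i → escape time 9
(row=1, col=2): c = -0.4700 + -0.2900i → escape time 9
(row=1, col=3): c = -0.2000 + -0.2900i → escape time 9
(row=2, col=0): c = -1.0100 + -0.6800i → escape time 4
(row=2, col=1): c = -0.7400 + -0.6800i → escape time 5
(row=2, col=2): c = -0.4700 + -0.6800i → escape time 9
(row=2, col=3): c = -0.2000 + -0.6800i → escape time 9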